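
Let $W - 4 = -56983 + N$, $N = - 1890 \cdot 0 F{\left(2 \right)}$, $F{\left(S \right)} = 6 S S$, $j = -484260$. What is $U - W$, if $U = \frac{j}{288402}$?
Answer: $\frac{2738728883}{48067} \approx 56977.0$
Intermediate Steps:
$F{\left(S \right)} = 6 S^{2}$
$U = - \frac{80710}{48067}$ ($U = - \frac{484260}{288402} = \left(-484260\right) \frac{1}{288402} = - \frac{80710}{48067} \approx -1.6791$)
$N = 0$ ($N = - 1890 \cdot 0 \cdot 6 \cdot 2^{2} = - 1890 \cdot 0 \cdot 6 \cdot 4 = - 1890 \cdot 0 \cdot 24 = \left(-1890\right) 0 = 0$)
$W = -56979$ ($W = 4 + \left(-56983 + 0\right) = 4 - 56983 = -56979$)
$U - W = - \frac{80710}{48067} - -56979 = - \frac{80710}{48067} + 56979 = \frac{2738728883}{48067}$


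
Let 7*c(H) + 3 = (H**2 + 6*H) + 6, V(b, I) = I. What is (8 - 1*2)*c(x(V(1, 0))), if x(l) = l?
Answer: 18/7 ≈ 2.5714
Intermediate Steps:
c(H) = 3/7 + H**2/7 + 6*H/7 (c(H) = -3/7 + ((H**2 + 6*H) + 6)/7 = -3/7 + (6 + H**2 + 6*H)/7 = -3/7 + (6/7 + H**2/7 + 6*H/7) = 3/7 + H**2/7 + 6*H/7)
(8 - 1*2)*c(x(V(1, 0))) = (8 - 1*2)*(3/7 + (1/7)*0**2 + (6/7)*0) = (8 - 2)*(3/7 + (1/7)*0 + 0) = 6*(3/7 + 0 + 0) = 6*(3/7) = 18/7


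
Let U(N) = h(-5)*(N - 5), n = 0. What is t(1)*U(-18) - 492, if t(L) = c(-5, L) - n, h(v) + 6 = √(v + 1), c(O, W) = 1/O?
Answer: -2598/5 + 46*I/5 ≈ -519.6 + 9.2*I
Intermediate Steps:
h(v) = -6 + √(1 + v) (h(v) = -6 + √(v + 1) = -6 + √(1 + v))
U(N) = (-6 + 2*I)*(-5 + N) (U(N) = (-6 + √(1 - 5))*(N - 5) = (-6 + √(-4))*(-5 + N) = (-6 + 2*I)*(-5 + N))
t(L) = -⅕ (t(L) = 1/(-5) - 1*0 = -⅕ + 0 = -⅕)
t(1)*U(-18) - 492 = -(-2)*(-5 - 18)*(3 - I)/5 - 492 = -(-2)*(-23)*(3 - I)/5 - 492 = -(138 - 46*I)/5 - 492 = (-138/5 + 46*I/5) - 492 = -2598/5 + 46*I/5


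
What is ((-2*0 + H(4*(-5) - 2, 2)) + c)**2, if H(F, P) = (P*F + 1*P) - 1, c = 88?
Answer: 2025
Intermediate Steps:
H(F, P) = -1 + P + F*P (H(F, P) = (F*P + P) - 1 = (P + F*P) - 1 = -1 + P + F*P)
((-2*0 + H(4*(-5) - 2, 2)) + c)**2 = ((-2*0 + (-1 + 2 + (4*(-5) - 2)*2)) + 88)**2 = ((0 + (-1 + 2 + (-20 - 2)*2)) + 88)**2 = ((0 + (-1 + 2 - 22*2)) + 88)**2 = ((0 + (-1 + 2 - 44)) + 88)**2 = ((0 - 43) + 88)**2 = (-43 + 88)**2 = 45**2 = 2025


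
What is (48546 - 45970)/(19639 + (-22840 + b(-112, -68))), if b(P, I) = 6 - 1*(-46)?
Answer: -2576/3149 ≈ -0.81804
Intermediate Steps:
b(P, I) = 52 (b(P, I) = 6 + 46 = 52)
(48546 - 45970)/(19639 + (-22840 + b(-112, -68))) = (48546 - 45970)/(19639 + (-22840 + 52)) = 2576/(19639 - 22788) = 2576/(-3149) = 2576*(-1/3149) = -2576/3149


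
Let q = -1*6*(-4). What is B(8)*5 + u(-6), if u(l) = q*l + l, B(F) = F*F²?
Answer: 2410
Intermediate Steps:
q = 24 (q = -6*(-4) = 24)
B(F) = F³
u(l) = 25*l (u(l) = 24*l + l = 25*l)
B(8)*5 + u(-6) = 8³*5 + 25*(-6) = 512*5 - 150 = 2560 - 150 = 2410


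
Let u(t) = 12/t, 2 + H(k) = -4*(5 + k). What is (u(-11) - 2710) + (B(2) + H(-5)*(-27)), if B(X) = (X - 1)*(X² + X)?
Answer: -29162/11 ≈ -2651.1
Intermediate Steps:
B(X) = (-1 + X)*(X + X²)
H(k) = -22 - 4*k (H(k) = -2 - 4*(5 + k) = -2 + (-20 - 4*k) = -22 - 4*k)
(u(-11) - 2710) + (B(2) + H(-5)*(-27)) = (12/(-11) - 2710) + ((2³ - 1*2) + (-22 - 4*(-5))*(-27)) = (12*(-1/11) - 2710) + ((8 - 2) + (-22 + 20)*(-27)) = (-12/11 - 2710) + (6 - 2*(-27)) = -29822/11 + (6 + 54) = -29822/11 + 60 = -29162/11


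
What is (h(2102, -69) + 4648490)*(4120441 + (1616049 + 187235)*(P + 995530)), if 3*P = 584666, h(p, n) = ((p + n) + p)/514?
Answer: 5129091691273651341955/514 ≈ 9.9788e+18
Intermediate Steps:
h(p, n) = p/257 + n/514 (h(p, n) = ((n + p) + p)*(1/514) = (n + 2*p)*(1/514) = p/257 + n/514)
P = 584666/3 (P = (⅓)*584666 = 584666/3 ≈ 1.9489e+5)
(h(2102, -69) + 4648490)*(4120441 + (1616049 + 187235)*(P + 995530)) = (((1/257)*2102 + (1/514)*(-69)) + 4648490)*(4120441 + (1616049 + 187235)*(584666/3 + 995530)) = ((2102/257 - 69/514) + 4648490)*(4120441 + 1803284*(3571256/3)) = (4135/514 + 4648490)*(4120441 + 6439988804704/3) = (2389327995/514)*(6440001166027/3) = 5129091691273651341955/514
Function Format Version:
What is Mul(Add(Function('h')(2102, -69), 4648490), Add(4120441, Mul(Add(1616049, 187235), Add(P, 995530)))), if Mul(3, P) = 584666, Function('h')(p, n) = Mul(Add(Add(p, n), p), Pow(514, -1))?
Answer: Rational(5129091691273651341955, 514) ≈ 9.9788e+18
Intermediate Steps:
Function('h')(p, n) = Add(Mul(Rational(1, 257), p), Mul(Rational(1, 514), n)) (Function('h')(p, n) = Mul(Add(Add(n, p), p), Rational(1, 514)) = Mul(Add(n, Mul(2, p)), Rational(1, 514)) = Add(Mul(Rational(1, 257), p), Mul(Rational(1, 514), n)))
P = Rational(584666, 3) (P = Mul(Rational(1, 3), 584666) = Rational(584666, 3) ≈ 1.9489e+5)
Mul(Add(Function('h')(2102, -69), 4648490), Add(4120441, Mul(Add(1616049, 187235), Add(P, 995530)))) = Mul(Add(Add(Mul(Rational(1, 257), 2102), Mul(Rational(1, 514), -69)), 4648490), Add(4120441, Mul(Add(1616049, 187235), Add(Rational(584666, 3), 995530)))) = Mul(Add(Add(Rational(2102, 257), Rational(-69, 514)), 4648490), Add(4120441, Mul(1803284, Rational(3571256, 3)))) = Mul(Add(Rational(4135, 514), 4648490), Add(4120441, Rational(6439988804704, 3))) = Mul(Rational(2389327995, 514), Rational(6440001166027, 3)) = Rational(5129091691273651341955, 514)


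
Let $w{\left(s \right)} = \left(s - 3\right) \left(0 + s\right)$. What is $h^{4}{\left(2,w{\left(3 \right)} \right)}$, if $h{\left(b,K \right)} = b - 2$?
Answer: $0$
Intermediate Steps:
$w{\left(s \right)} = s \left(-3 + s\right)$ ($w{\left(s \right)} = \left(-3 + s\right) s = s \left(-3 + s\right)$)
$h{\left(b,K \right)} = -2 + b$ ($h{\left(b,K \right)} = b - 2 = -2 + b$)
$h^{4}{\left(2,w{\left(3 \right)} \right)} = \left(-2 + 2\right)^{4} = 0^{4} = 0$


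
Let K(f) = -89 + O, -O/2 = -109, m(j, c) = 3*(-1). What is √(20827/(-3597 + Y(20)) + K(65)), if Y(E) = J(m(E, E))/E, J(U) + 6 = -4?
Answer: √6378374695/7195 ≈ 11.100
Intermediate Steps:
m(j, c) = -3
J(U) = -10 (J(U) = -6 - 4 = -10)
O = 218 (O = -2*(-109) = 218)
Y(E) = -10/E
K(f) = 129 (K(f) = -89 + 218 = 129)
√(20827/(-3597 + Y(20)) + K(65)) = √(20827/(-3597 - 10/20) + 129) = √(20827/(-3597 - 10*1/20) + 129) = √(20827/(-3597 - ½) + 129) = √(20827/(-7195/2) + 129) = √(20827*(-2/7195) + 129) = √(-41654/7195 + 129) = √(886501/7195) = √6378374695/7195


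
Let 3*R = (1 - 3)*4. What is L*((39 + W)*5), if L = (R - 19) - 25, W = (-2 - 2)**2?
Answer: -38500/3 ≈ -12833.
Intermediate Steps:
W = 16 (W = (-4)**2 = 16)
R = -8/3 (R = ((1 - 3)*4)/3 = (-2*4)/3 = (1/3)*(-8) = -8/3 ≈ -2.6667)
L = -140/3 (L = (-8/3 - 19) - 25 = -65/3 - 25 = -140/3 ≈ -46.667)
L*((39 + W)*5) = -140*(39 + 16)*5/3 = -7700*5/3 = -140/3*275 = -38500/3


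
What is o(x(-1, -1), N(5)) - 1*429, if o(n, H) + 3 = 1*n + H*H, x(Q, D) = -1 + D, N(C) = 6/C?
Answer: -10814/25 ≈ -432.56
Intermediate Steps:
o(n, H) = -3 + n + H**2 (o(n, H) = -3 + (1*n + H*H) = -3 + (n + H**2) = -3 + n + H**2)
o(x(-1, -1), N(5)) - 1*429 = (-3 + (-1 - 1) + (6/5)**2) - 1*429 = (-3 - 2 + (6*(1/5))**2) - 429 = (-3 - 2 + (6/5)**2) - 429 = (-3 - 2 + 36/25) - 429 = -89/25 - 429 = -10814/25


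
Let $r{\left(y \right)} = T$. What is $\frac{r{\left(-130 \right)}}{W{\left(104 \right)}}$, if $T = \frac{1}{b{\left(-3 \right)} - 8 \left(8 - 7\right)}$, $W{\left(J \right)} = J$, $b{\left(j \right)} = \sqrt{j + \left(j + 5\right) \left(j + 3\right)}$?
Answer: $- \frac{1}{871} - \frac{i \sqrt{3}}{6968} \approx -0.0011481 - 0.00024857 i$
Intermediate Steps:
$b{\left(j \right)} = \sqrt{j + \left(3 + j\right) \left(5 + j\right)}$ ($b{\left(j \right)} = \sqrt{j + \left(5 + j\right) \left(3 + j\right)} = \sqrt{j + \left(3 + j\right) \left(5 + j\right)}$)
$T = \frac{1}{-8 + i \sqrt{3}}$ ($T = \frac{1}{\sqrt{15 + \left(-3\right)^{2} + 9 \left(-3\right)} - 8 \left(8 - 7\right)} = \frac{1}{\sqrt{15 + 9 - 27} - 8} = \frac{1}{\sqrt{-3} - 8} = \frac{1}{i \sqrt{3} - 8} = \frac{1}{-8 + i \sqrt{3}} \approx -0.1194 - 0.025851 i$)
$r{\left(y \right)} = - \frac{8}{67} - \frac{i \sqrt{3}}{67}$
$\frac{r{\left(-130 \right)}}{W{\left(104 \right)}} = \frac{- \frac{8}{67} - \frac{i \sqrt{3}}{67}}{104} = \left(- \frac{8}{67} - \frac{i \sqrt{3}}{67}\right) \frac{1}{104} = - \frac{1}{871} - \frac{i \sqrt{3}}{6968}$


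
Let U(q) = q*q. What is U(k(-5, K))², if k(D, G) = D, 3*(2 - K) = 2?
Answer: 625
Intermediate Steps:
K = 4/3 (K = 2 - ⅓*2 = 2 - ⅔ = 4/3 ≈ 1.3333)
U(q) = q²
U(k(-5, K))² = ((-5)²)² = 25² = 625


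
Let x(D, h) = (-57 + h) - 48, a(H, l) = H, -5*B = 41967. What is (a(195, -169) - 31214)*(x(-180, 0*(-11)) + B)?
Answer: 1318059348/5 ≈ 2.6361e+8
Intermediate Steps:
B = -41967/5 (B = -⅕*41967 = -41967/5 ≈ -8393.4)
x(D, h) = -105 + h
(a(195, -169) - 31214)*(x(-180, 0*(-11)) + B) = (195 - 31214)*((-105 + 0*(-11)) - 41967/5) = -31019*((-105 + 0) - 41967/5) = -31019*(-105 - 41967/5) = -31019*(-42492/5) = 1318059348/5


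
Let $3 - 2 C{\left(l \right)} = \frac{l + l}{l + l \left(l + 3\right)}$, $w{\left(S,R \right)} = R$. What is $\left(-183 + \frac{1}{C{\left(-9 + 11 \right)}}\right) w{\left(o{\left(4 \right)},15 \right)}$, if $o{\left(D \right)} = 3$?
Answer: $- \frac{10935}{4} \approx -2733.8$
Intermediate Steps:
$C{\left(l \right)} = \frac{3}{2} - \frac{l}{l + l \left(3 + l\right)}$ ($C{\left(l \right)} = \frac{3}{2} - \frac{\left(l + l\right) \frac{1}{l + l \left(l + 3\right)}}{2} = \frac{3}{2} - \frac{2 l \frac{1}{l + l \left(3 + l\right)}}{2} = \frac{3}{2} - \frac{l}{l + l \left(3 + l\right)}$)
$\left(-183 + \frac{1}{C{\left(-9 + 11 \right)}}\right) w{\left(o{\left(4 \right)},15 \right)} = \left(-183 + \frac{1}{\frac{1}{2} \frac{1}{4 + \left(-9 + 11\right)} \left(10 + 3 \left(-9 + 11\right)\right)}\right) 15 = \left(-183 + \frac{1}{\frac{1}{2} \frac{1}{4 + 2} \left(10 + 3 \cdot 2\right)}\right) 15 = \left(-183 + \frac{1}{\frac{1}{2} \cdot \frac{1}{6} \left(10 + 6\right)}\right) 15 = \left(-183 + \frac{1}{\frac{1}{2} \cdot \frac{1}{6} \cdot 16}\right) 15 = \left(-183 + \frac{1}{\frac{4}{3}}\right) 15 = \left(-183 + \frac{3}{4}\right) 15 = \left(- \frac{729}{4}\right) 15 = - \frac{10935}{4}$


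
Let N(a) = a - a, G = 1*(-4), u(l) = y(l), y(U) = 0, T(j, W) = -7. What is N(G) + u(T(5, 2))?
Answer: 0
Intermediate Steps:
u(l) = 0
G = -4
N(a) = 0
N(G) + u(T(5, 2)) = 0 + 0 = 0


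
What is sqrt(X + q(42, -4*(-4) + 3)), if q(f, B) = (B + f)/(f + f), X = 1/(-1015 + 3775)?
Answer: sqrt(7533190)/3220 ≈ 0.85238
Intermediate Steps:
X = 1/2760 ≈ 0.00036232
q(f, B) = (B + f)/(2*f) (q(f, B) = (B + f)/((2*f)) = (B + f)*(1/(2*f)) = (B + f)/(2*f))
sqrt(X + q(42, -4*(-4) + 3)) = sqrt(1/2760 + (1/2)*((-4*(-4) + 3) + 42)/42) = sqrt(1/2760 + (1/2)*(1/42)*((16 + 3) + 42)) = sqrt(1/2760 + (1/2)*(1/42)*(19 + 42)) = sqrt(1/2760 + (1/2)*(1/42)*61) = sqrt(1/2760 + 61/84) = sqrt(4679/6440) = sqrt(7533190)/3220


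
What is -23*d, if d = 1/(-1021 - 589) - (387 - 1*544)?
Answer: -252769/70 ≈ -3611.0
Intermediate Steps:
d = 252769/1610 (d = 1/(-1610) - (387 - 544) = -1/1610 - 1*(-157) = -1/1610 + 157 = 252769/1610 ≈ 157.00)
-23*d = -23*252769/1610 = -252769/70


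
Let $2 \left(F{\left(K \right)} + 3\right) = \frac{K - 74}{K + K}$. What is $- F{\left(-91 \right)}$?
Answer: $\frac{927}{364} \approx 2.5467$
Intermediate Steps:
$F{\left(K \right)} = -3 + \frac{-74 + K}{4 K}$ ($F{\left(K \right)} = -3 + \frac{\left(K - 74\right) \frac{1}{K + K}}{2} = -3 + \frac{\left(-74 + K\right) \frac{1}{2 K}}{2} = -3 + \frac{\frac{1}{2} \frac{1}{K} \left(-74 + K\right)}{2} = -3 + \frac{-74 + K}{4 K}$)
$- F{\left(-91 \right)} = - \frac{-74 - -1001}{4 \left(-91\right)} = - \frac{\left(-1\right) \left(-74 + 1001\right)}{4 \cdot 91} = - \frac{\left(-1\right) 927}{4 \cdot 91} = \left(-1\right) \left(- \frac{927}{364}\right) = \frac{927}{364}$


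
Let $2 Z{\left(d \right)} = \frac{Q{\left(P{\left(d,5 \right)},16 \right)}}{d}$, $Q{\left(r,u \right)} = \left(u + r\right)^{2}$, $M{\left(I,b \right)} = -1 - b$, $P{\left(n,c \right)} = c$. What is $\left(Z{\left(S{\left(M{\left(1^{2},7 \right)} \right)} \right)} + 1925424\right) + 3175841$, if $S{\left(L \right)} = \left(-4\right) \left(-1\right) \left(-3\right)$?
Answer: $\frac{40809973}{8} \approx 5.1012 \cdot 10^{6}$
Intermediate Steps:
$S{\left(L \right)} = -12$ ($S{\left(L \right)} = 4 \left(-3\right) = -12$)
$Q{\left(r,u \right)} = \left(r + u\right)^{2}$
$Z{\left(d \right)} = \frac{441}{2 d}$ ($Z{\left(d \right)} = \frac{\left(5 + 16\right)^{2} \frac{1}{d}}{2} = \frac{21^{2} \frac{1}{d}}{2} = \frac{441 \frac{1}{d}}{2} = \frac{441}{2 d}$)
$\left(Z{\left(S{\left(M{\left(1^{2},7 \right)} \right)} \right)} + 1925424\right) + 3175841 = \left(\frac{441}{2 \left(-12\right)} + 1925424\right) + 3175841 = \left(\frac{441}{2} \left(- \frac{1}{12}\right) + 1925424\right) + 3175841 = \left(- \frac{147}{8} + 1925424\right) + 3175841 = \frac{15403245}{8} + 3175841 = \frac{40809973}{8}$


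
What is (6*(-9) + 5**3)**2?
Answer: 5041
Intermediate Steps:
(6*(-9) + 5**3)**2 = (-54 + 125)**2 = 71**2 = 5041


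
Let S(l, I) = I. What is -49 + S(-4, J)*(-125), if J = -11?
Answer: 1326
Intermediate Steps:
-49 + S(-4, J)*(-125) = -49 - 11*(-125) = -49 + 1375 = 1326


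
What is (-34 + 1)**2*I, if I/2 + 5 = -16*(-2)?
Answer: 58806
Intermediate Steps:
I = 54 (I = -10 + 2*(-16*(-2)) = -10 + 2*(-4*(-8)) = -10 + 2*32 = -10 + 64 = 54)
(-34 + 1)**2*I = (-34 + 1)**2*54 = (-33)**2*54 = 1089*54 = 58806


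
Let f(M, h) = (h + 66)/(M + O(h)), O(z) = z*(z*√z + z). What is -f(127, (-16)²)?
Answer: -46/159177 ≈ -0.00028899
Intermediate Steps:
O(z) = z*(z + z^(3/2)) (O(z) = z*(z^(3/2) + z) = z*(z + z^(3/2)))
f(M, h) = (66 + h)/(M + h² + h^(5/2)) (f(M, h) = (h + 66)/(M + (h² + h^(5/2))) = (66 + h)/(M + h² + h^(5/2)))
-f(127, (-16)²) = -(66 + (-16)²)/(127 + ((-16)²)² + ((-16)²)^(5/2)) = -(66 + 256)/(127 + 256² + 256^(5/2)) = -322/(127 + 65536 + 1048576) = -322/1114239 = -1*46/159177 = -46/159177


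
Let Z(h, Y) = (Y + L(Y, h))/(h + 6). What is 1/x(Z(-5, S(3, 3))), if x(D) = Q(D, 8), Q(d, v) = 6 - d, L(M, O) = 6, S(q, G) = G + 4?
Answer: -1/7 ≈ -0.14286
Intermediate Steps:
S(q, G) = 4 + G
Z(h, Y) = (6 + Y)/(6 + h) (Z(h, Y) = (Y + 6)/(h + 6) = (6 + Y)/(6 + h))
x(D) = 6 - D
1/x(Z(-5, S(3, 3))) = 1/(6 - (6 + (4 + 3))/(6 - 5)) = 1/(6 - (6 + 7)/1) = 1/(6 - 13) = 1/(-7) = -1/7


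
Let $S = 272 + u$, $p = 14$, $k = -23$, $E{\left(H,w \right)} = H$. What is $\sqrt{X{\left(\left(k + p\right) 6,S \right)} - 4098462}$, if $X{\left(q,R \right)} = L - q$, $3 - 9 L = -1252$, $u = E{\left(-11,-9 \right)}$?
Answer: $\frac{i \sqrt{36884417}}{3} \approx 2024.4 i$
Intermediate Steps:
$u = -11$
$L = \frac{1255}{9}$ ($L = \frac{1}{3} - - \frac{1252}{9} = \frac{1}{3} + \frac{1252}{9} = \frac{1255}{9} \approx 139.44$)
$S = 261$ ($S = 272 - 11 = 261$)
$X{\left(q,R \right)} = \frac{1255}{9} - q$
$\sqrt{X{\left(\left(k + p\right) 6,S \right)} - 4098462} = \sqrt{\left(\frac{1255}{9} - \left(-23 + 14\right) 6\right) - 4098462} = \sqrt{\left(\frac{1255}{9} - \left(-9\right) 6\right) - 4098462} = \sqrt{\left(\frac{1255}{9} - -54\right) - 4098462} = \sqrt{\left(\frac{1255}{9} + 54\right) - 4098462} = \sqrt{\frac{1741}{9} - 4098462} = \sqrt{- \frac{36884417}{9}} = \frac{i \sqrt{36884417}}{3}$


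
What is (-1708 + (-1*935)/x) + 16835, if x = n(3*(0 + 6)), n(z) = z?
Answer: 271351/18 ≈ 15075.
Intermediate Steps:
x = 18 (x = 3*(0 + 6) = 3*6 = 18)
(-1708 + (-1*935)/x) + 16835 = (-1708 - 1*935/18) + 16835 = (-1708 - 935*1/18) + 16835 = (-1708 - 935/18) + 16835 = -31679/18 + 16835 = 271351/18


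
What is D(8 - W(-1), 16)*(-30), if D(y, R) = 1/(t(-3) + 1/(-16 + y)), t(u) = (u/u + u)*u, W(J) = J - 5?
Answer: -60/11 ≈ -5.4545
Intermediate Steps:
W(J) = -5 + J
t(u) = u*(1 + u) (t(u) = (1 + u)*u = u*(1 + u))
D(y, R) = 1/(6 + 1/(-16 + y)) (D(y, R) = 1/(-3*(1 - 3) + 1/(-16 + y)) = 1/(-3*(-2) + 1/(-16 + y)) = 1/(6 + 1/(-16 + y)))
D(8 - W(-1), 16)*(-30) = ((-16 + (8 - (-5 - 1)))/(-95 + 6*(8 - (-5 - 1))))*(-30) = ((-16 + (8 - 1*(-6)))/(-95 + 6*(8 - 1*(-6))))*(-30) = ((-16 + (8 + 6))/(-95 + 6*(8 + 6)))*(-30) = ((-16 + 14)/(-95 + 6*14))*(-30) = (-2/(-95 + 84))*(-30) = (-2/(-11))*(-30) = -1/11*(-2)*(-30) = (2/11)*(-30) = -60/11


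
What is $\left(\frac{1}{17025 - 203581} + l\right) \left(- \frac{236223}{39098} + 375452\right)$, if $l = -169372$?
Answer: $- \frac{463823568441701424809}{7293966488} \approx -6.359 \cdot 10^{10}$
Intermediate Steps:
$\left(\frac{1}{17025 - 203581} + l\right) \left(- \frac{236223}{39098} + 375452\right) = \left(\frac{1}{17025 - 203581} - 169372\right) \left(- \frac{236223}{39098} + 375452\right) = \left(\frac{1}{-186556} - 169372\right) \left(\left(-236223\right) \frac{1}{39098} + 375452\right) = \left(- \frac{1}{186556} - 169372\right) \left(- \frac{236223}{39098} + 375452\right) = \left(- \frac{31597362833}{186556}\right) \frac{14679186073}{39098} = - \frac{463823568441701424809}{7293966488}$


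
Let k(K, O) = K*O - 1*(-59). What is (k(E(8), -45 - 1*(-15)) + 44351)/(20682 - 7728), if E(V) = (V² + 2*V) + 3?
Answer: 20960/6477 ≈ 3.2361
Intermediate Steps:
E(V) = 3 + V² + 2*V
k(K, O) = 59 + K*O (k(K, O) = K*O + 59 = 59 + K*O)
(k(E(8), -45 - 1*(-15)) + 44351)/(20682 - 7728) = ((59 + (3 + 8² + 2*8)*(-45 - 1*(-15))) + 44351)/(20682 - 7728) = ((59 + (3 + 64 + 16)*(-45 + 15)) + 44351)/12954 = ((59 + 83*(-30)) + 44351)*(1/12954) = ((59 - 2490) + 44351)*(1/12954) = (-2431 + 44351)*(1/12954) = 41920*(1/12954) = 20960/6477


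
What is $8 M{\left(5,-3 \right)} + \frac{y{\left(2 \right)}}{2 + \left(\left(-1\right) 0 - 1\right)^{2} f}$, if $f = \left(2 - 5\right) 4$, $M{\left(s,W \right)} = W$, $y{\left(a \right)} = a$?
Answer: $- \frac{121}{5} \approx -24.2$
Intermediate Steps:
$f = -12$ ($f = \left(-3\right) 4 = -12$)
$8 M{\left(5,-3 \right)} + \frac{y{\left(2 \right)}}{2 + \left(\left(-1\right) 0 - 1\right)^{2} f} = 8 \left(-3\right) + \frac{2}{2 + \left(\left(-1\right) 0 - 1\right)^{2} \left(-12\right)} = -24 + \frac{2}{2 + \left(0 - 1\right)^{2} \left(-12\right)} = -24 + \frac{2}{2 + \left(-1\right)^{2} \left(-12\right)} = -24 + \frac{2}{2 + 1 \left(-12\right)} = -24 + \frac{2}{2 - 12} = -24 + \frac{2}{-10} = -24 + 2 \left(- \frac{1}{10}\right) = -24 - \frac{1}{5} = - \frac{121}{5}$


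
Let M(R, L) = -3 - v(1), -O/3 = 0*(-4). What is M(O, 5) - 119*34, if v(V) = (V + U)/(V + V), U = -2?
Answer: -8097/2 ≈ -4048.5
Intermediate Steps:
v(V) = (-2 + V)/(2*V) (v(V) = (V - 2)/(V + V) = (-2 + V)/((2*V)) = (-2 + V)*(1/(2*V)) = (-2 + V)/(2*V))
O = 0 (O = -0*(-4) = -3*0 = 0)
M(R, L) = -5/2 (M(R, L) = -3 - (-2 + 1)/(2*1) = -3 - (-1)/2 = -3 - 1*(-½) = -3 + ½ = -5/2)
M(O, 5) - 119*34 = -5/2 - 119*34 = -5/2 - 4046 = -8097/2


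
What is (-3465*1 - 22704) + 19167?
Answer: -7002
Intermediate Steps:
(-3465*1 - 22704) + 19167 = (-3465 - 22704) + 19167 = -26169 + 19167 = -7002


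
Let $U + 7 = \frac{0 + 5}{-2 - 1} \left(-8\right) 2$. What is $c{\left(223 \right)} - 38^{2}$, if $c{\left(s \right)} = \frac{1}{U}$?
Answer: $- \frac{85193}{59} \approx -1443.9$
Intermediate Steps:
$U = \frac{59}{3}$ ($U = -7 + \frac{0 + 5}{-2 - 1} \left(-8\right) 2 = -7 + \frac{5}{-3} \left(-8\right) 2 = -7 + 5 \left(- \frac{1}{3}\right) \left(-8\right) 2 = -7 + \left(- \frac{5}{3}\right) \left(-8\right) 2 = -7 + \frac{40}{3} \cdot 2 = -7 + \frac{80}{3} = \frac{59}{3} \approx 19.667$)
$c{\left(s \right)} = \frac{3}{59}$ ($c{\left(s \right)} = \frac{1}{\frac{59}{3}} = \frac{3}{59}$)
$c{\left(223 \right)} - 38^{2} = \frac{3}{59} - 38^{2} = \frac{3}{59} - 1444 = - \frac{85193}{59}$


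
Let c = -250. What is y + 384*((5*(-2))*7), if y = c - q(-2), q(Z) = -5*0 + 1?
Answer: -27131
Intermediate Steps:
q(Z) = 1 (q(Z) = 0 + 1 = 1)
y = -251 (y = -250 - 1*1 = -250 - 1 = -251)
y + 384*((5*(-2))*7) = -251 + 384*((5*(-2))*7) = -251 + 384*(-10*7) = -251 + 384*(-70) = -251 - 26880 = -27131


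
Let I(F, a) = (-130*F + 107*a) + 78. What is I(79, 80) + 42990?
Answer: 41358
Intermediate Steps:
I(F, a) = 78 - 130*F + 107*a
I(79, 80) + 42990 = (78 - 130*79 + 107*80) + 42990 = (78 - 10270 + 8560) + 42990 = -1632 + 42990 = 41358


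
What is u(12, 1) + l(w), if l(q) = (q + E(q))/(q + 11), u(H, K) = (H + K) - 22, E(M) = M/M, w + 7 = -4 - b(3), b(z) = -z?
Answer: -34/3 ≈ -11.333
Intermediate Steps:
w = -8 (w = -7 + (-4 - (-1)*3) = -7 + (-4 - 1*(-3)) = -7 + (-4 + 3) = -7 - 1 = -8)
E(M) = 1
u(H, K) = -22 + H + K
l(q) = (1 + q)/(11 + q) (l(q) = (q + 1)/(q + 11) = (1 + q)/(11 + q))
u(12, 1) + l(w) = (-22 + 12 + 1) + (1 - 8)/(11 - 8) = -9 - 7/3 = -34/3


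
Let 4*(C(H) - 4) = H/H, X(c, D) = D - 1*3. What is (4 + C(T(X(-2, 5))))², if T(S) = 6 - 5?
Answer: 1089/16 ≈ 68.063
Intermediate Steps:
X(c, D) = -3 + D (X(c, D) = D - 3 = -3 + D)
T(S) = 1
C(H) = 17/4 (C(H) = 4 + (H/H)/4 = 4 + (¼)*1 = 4 + ¼ = 17/4)
(4 + C(T(X(-2, 5))))² = (4 + 17/4)² = (33/4)² = 1089/16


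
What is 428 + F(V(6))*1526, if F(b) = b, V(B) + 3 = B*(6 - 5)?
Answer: 5006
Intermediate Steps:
V(B) = -3 + B (V(B) = -3 + B*(6 - 5) = -3 + B*1 = -3 + B)
428 + F(V(6))*1526 = 428 + (-3 + 6)*1526 = 428 + 3*1526 = 428 + 4578 = 5006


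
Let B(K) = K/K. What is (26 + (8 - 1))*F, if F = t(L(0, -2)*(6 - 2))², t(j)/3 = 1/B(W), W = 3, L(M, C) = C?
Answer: 297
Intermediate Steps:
B(K) = 1
t(j) = 3 (t(j) = 3/1 = 3*1 = 3)
F = 9 (F = 3² = 9)
(26 + (8 - 1))*F = (26 + (8 - 1))*9 = (26 + 7)*9 = 33*9 = 297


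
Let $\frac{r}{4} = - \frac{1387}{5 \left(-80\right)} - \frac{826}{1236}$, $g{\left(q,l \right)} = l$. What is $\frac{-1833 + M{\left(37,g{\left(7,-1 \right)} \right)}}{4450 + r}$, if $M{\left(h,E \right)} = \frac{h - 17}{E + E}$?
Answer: $- \frac{56948700}{137850983} \approx -0.41312$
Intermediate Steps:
$M{\left(h,E \right)} = \frac{-17 + h}{2 E}$
$r = \frac{345983}{30900}$ ($r = 4 \left(- \frac{1387}{5 \left(-80\right)} - \frac{826}{1236}\right) = 4 \left(- \frac{1387}{-400} - \frac{413}{618}\right) = 4 \left(\left(-1387\right) \left(- \frac{1}{400}\right) - \frac{413}{618}\right) = 4 \left(\frac{1387}{400} - \frac{413}{618}\right) = 4 \cdot \frac{345983}{123600} = \frac{345983}{30900} \approx 11.197$)
$\frac{-1833 + M{\left(37,g{\left(7,-1 \right)} \right)}}{4450 + r} = \frac{-1833 + \frac{-17 + 37}{2 \left(-1\right)}}{4450 + \frac{345983}{30900}} = \frac{-1833 + \frac{1}{2} \left(-1\right) 20}{\frac{137850983}{30900}} = \left(-1833 - 10\right) \frac{30900}{137850983} = \left(-1843\right) \frac{30900}{137850983} = - \frac{56948700}{137850983}$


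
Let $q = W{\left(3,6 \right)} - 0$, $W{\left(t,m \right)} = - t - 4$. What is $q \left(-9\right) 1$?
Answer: $63$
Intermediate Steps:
$W{\left(t,m \right)} = -4 - t$
$q = -7$ ($q = \left(-4 - 3\right) - 0 = \left(-4 - 3\right) + 0 = -7 + 0 = -7$)
$q \left(-9\right) 1 = \left(-7\right) \left(-9\right) 1 = 63 \cdot 1 = 63$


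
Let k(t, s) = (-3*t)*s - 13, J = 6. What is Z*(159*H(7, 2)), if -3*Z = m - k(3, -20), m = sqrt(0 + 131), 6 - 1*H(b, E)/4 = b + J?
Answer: -247828 + 1484*sqrt(131) ≈ -2.3084e+5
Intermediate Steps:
k(t, s) = -13 - 3*s*t (k(t, s) = -3*s*t - 13 = -13 - 3*s*t)
H(b, E) = -4*b (H(b, E) = 24 - 4*(b + 6) = 24 - 4*(6 + b) = 24 + (-24 - 4*b) = -4*b)
m = sqrt(131) ≈ 11.446
Z = 167/3 - sqrt(131)/3 (Z = -(sqrt(131) - (-13 - 3*(-20)*3))/3 = -(sqrt(131) - (-13 + 180))/3 = -(sqrt(131) - 1*167)/3 = -(sqrt(131) - 167)/3 = -(-167 + sqrt(131))/3 = 167/3 - sqrt(131)/3 ≈ 51.852)
Z*(159*H(7, 2)) = (167/3 - sqrt(131)/3)*(159*(-4*7)) = (167/3 - sqrt(131)/3)*(159*(-28)) = (167/3 - sqrt(131)/3)*(-4452) = -247828 + 1484*sqrt(131)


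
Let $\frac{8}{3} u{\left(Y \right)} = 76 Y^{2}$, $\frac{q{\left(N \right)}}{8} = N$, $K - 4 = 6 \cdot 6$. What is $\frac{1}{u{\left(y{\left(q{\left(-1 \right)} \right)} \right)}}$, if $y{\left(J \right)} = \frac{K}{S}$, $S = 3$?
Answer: $\frac{3}{15200} \approx 0.00019737$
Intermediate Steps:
$K = 40$ ($K = 4 + 6 \cdot 6 = 4 + 36 = 40$)
$q{\left(N \right)} = 8 N$
$y{\left(J \right)} = \frac{40}{3}$
$u{\left(Y \right)} = \frac{57 Y^{2}}{2}$ ($u{\left(Y \right)} = \frac{3 \cdot 76 Y^{2}}{8} = \frac{57 Y^{2}}{2}$)
$\frac{1}{u{\left(y{\left(q{\left(-1 \right)} \right)} \right)}} = \frac{1}{\frac{57}{2} \left(\frac{40}{3}\right)^{2}} = \frac{1}{\frac{57}{2} \cdot \frac{1600}{9}} = \frac{1}{\frac{15200}{3}} = \frac{3}{15200}$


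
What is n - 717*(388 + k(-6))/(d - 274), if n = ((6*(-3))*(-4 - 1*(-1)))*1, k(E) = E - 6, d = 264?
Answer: 135066/5 ≈ 27013.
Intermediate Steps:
k(E) = -6 + E
n = 54 (n = -18*(-4 + 1)*1 = -18*(-3)*1 = 54*1 = 54)
n - 717*(388 + k(-6))/(d - 274) = 54 - 717*(388 + (-6 - 6))/(264 - 274) = 54 - 717*(388 - 12)/(-10) = 54 - 269592*(-1)/10 = 54 - 717*(-188/5) = 54 + 134796/5 = 135066/5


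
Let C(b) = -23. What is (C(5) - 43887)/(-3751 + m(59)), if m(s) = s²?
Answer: 4391/27 ≈ 162.63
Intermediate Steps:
(C(5) - 43887)/(-3751 + m(59)) = (-23 - 43887)/(-3751 + 59²) = -43910/(-3751 + 3481) = -43910/(-270) = -43910*(-1/270) = 4391/27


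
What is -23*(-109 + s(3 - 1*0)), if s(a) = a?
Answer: 2438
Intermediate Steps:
-23*(-109 + s(3 - 1*0)) = -23*(-109 + (3 - 1*0)) = -23*(-109 + (3 + 0)) = -23*(-109 + 3) = -23*(-106) = 2438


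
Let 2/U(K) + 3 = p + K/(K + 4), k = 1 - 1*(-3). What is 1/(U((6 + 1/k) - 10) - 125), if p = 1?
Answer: -17/2127 ≈ -0.0079925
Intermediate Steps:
k = 4 (k = 1 + 3 = 4)
U(K) = 2/(-2 + K/(4 + K)) (U(K) = 2/(-3 + (1 + K/(K + 4))) = 2/(-3 + (1 + K/(4 + K))) = 2/(-2 + K/(4 + K)))
1/(U((6 + 1/k) - 10) - 125) = 1/(2*(-4 - ((6 + 1/4) - 10))/(8 + ((6 + 1/4) - 10)) - 125) = 1/(2*(-4 - ((6 + ¼) - 10))/(8 + ((6 + ¼) - 10)) - 125) = 1/(2*(-4 - (25/4 - 10))/(8 + (25/4 - 10)) - 125) = 1/(2*(-4 - 1*(-15/4))/(8 - 15/4) - 125) = 1/(2*(-4 + 15/4)/(17/4) - 125) = 1/(2*(4/17)*(-¼) - 125) = 1/(-2/17 - 125) = 1/(-2127/17) = -17/2127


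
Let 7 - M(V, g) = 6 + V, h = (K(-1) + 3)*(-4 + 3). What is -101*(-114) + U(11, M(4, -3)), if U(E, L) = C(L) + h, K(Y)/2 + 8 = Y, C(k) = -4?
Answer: 11525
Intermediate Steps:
K(Y) = -16 + 2*Y
h = 15 (h = ((-16 + 2*(-1)) + 3)*(-4 + 3) = ((-16 - 2) + 3)*(-1) = (-18 + 3)*(-1) = -15*(-1) = 15)
M(V, g) = 1 - V (M(V, g) = 7 - (6 + V) = 7 + (-6 - V) = 1 - V)
U(E, L) = 11 (U(E, L) = -4 + 15 = 11)
-101*(-114) + U(11, M(4, -3)) = -101*(-114) + 11 = 11514 + 11 = 11525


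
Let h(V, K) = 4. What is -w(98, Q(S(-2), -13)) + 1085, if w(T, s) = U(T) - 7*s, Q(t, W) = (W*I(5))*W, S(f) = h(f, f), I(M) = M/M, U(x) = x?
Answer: 2170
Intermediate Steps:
I(M) = 1
S(f) = 4
Q(t, W) = W² (Q(t, W) = (W*1)*W = W*W = W²)
w(T, s) = T - 7*s
-w(98, Q(S(-2), -13)) + 1085 = -(98 - 7*(-13)²) + 1085 = -(98 - 7*169) + 1085 = -(98 - 1183) + 1085 = -1*(-1085) + 1085 = 1085 + 1085 = 2170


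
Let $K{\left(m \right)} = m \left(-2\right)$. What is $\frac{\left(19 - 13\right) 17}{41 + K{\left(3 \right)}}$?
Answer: $\frac{102}{35} \approx 2.9143$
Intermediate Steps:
$K{\left(m \right)} = - 2 m$
$\frac{\left(19 - 13\right) 17}{41 + K{\left(3 \right)}} = \frac{\left(19 - 13\right) 17}{41 - 6} = \frac{6 \cdot 17}{35} = 102 \cdot \frac{1}{35} = \frac{102}{35}$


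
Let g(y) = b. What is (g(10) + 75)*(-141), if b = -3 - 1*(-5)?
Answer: -10857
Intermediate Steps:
b = 2 (b = -3 + 5 = 2)
g(y) = 2
(g(10) + 75)*(-141) = (2 + 75)*(-141) = 77*(-141) = -10857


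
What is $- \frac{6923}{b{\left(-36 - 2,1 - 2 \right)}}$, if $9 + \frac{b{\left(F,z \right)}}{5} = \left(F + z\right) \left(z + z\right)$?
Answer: $- \frac{301}{15} \approx -20.067$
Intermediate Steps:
$b{\left(F,z \right)} = -45 + 10 z \left(F + z\right)$ ($b{\left(F,z \right)} = -45 + 5 \left(F + z\right) \left(z + z\right) = -45 + 5 \left(F + z\right) 2 z = -45 + 5 \cdot 2 z \left(F + z\right) = -45 + 10 z \left(F + z\right)$)
$- \frac{6923}{b{\left(-36 - 2,1 - 2 \right)}} = - \frac{6923}{-45 + 10 \left(1 - 2\right)^{2} + 10 \left(-36 - 2\right) \left(1 - 2\right)} = - \frac{6923}{-45 + 10 \left(-1\right)^{2} + 10 \left(-38\right) \left(-1\right)} = - \frac{6923}{-45 + 10 \cdot 1 + 380} = - \frac{6923}{-45 + 10 + 380} = - \frac{6923}{345} = \left(-6923\right) \frac{1}{345} = - \frac{301}{15}$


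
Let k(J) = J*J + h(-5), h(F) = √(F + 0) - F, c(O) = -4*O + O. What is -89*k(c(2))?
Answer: -3649 - 89*I*√5 ≈ -3649.0 - 199.01*I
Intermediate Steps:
c(O) = -3*O
h(F) = √F - F
k(J) = 5 + J² + I*√5 (k(J) = J*J + (√(-5) - 1*(-5)) = J² + (I*√5 + 5) = J² + (5 + I*√5) = 5 + J² + I*√5)
-89*k(c(2)) = -89*(5 + (-3*2)² + I*√5) = -89*(5 + (-6)² + I*√5) = -89*(5 + 36 + I*√5) = -89*(41 + I*√5) = -3649 - 89*I*√5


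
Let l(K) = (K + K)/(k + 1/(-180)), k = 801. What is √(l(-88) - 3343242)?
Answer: I*√69497928611991642/144179 ≈ 1828.5*I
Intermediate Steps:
l(K) = 360*K/144179 (l(K) = (K + K)/(801 + 1/(-180)) = (2*K)/(801 - 1/180) = (2*K)/(144179/180) = (2*K)*(180/144179) = 360*K/144179)
√(l(-88) - 3343242) = √((360/144179)*(-88) - 3343242) = √(-31680/144179 - 3343242) = √(-482025319998/144179) = I*√69497928611991642/144179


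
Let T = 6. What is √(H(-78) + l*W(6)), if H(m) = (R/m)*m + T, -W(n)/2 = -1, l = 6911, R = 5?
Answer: 3*√1537 ≈ 117.61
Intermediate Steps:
W(n) = 2 (W(n) = -2*(-1) = 2)
H(m) = 11 (H(m) = (5/m)*m + 6 = 5 + 6 = 11)
√(H(-78) + l*W(6)) = √(11 + 6911*2) = √(11 + 13822) = √13833 = 3*√1537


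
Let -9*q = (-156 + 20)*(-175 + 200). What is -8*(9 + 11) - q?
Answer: -4840/9 ≈ -537.78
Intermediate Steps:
q = 3400/9 (q = -(-156 + 20)*(-175 + 200)/9 = -(-136)*25/9 = -⅑*(-3400) = 3400/9 ≈ 377.78)
-8*(9 + 11) - q = -8*(9 + 11) - 1*3400/9 = -8*20 - 3400/9 = -160 - 3400/9 = -4840/9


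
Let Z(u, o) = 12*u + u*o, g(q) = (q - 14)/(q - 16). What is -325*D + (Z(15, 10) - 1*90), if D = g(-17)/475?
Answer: 150077/627 ≈ 239.36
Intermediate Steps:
g(q) = (-14 + q)/(-16 + q)
Z(u, o) = 12*u + o*u
D = 31/15675 (D = ((-14 - 17)/(-16 - 17))/475 = (-31/(-33))*(1/475) = -1/33*(-31)*(1/475) = (31/33)*(1/475) = 31/15675 ≈ 0.0019777)
-325*D + (Z(15, 10) - 1*90) = -325*31/15675 + (15*(12 + 10) - 1*90) = -403/627 + (15*22 - 90) = -403/627 + (330 - 90) = -403/627 + 240 = 150077/627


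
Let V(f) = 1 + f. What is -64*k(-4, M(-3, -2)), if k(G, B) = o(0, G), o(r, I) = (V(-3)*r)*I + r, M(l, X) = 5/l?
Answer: 0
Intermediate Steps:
o(r, I) = r - 2*I*r (o(r, I) = ((1 - 3)*r)*I + r = (-2*r)*I + r = -2*I*r + r = r - 2*I*r)
k(G, B) = 0 (k(G, B) = 0*(1 - 2*G) = 0)
-64*k(-4, M(-3, -2)) = -64*0 = 0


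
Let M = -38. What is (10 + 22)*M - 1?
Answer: -1217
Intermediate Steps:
(10 + 22)*M - 1 = (10 + 22)*(-38) - 1 = 32*(-38) - 1 = -1216 - 1 = -1217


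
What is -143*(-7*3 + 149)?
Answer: -18304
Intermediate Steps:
-143*(-7*3 + 149) = -143*(-21 + 149) = -143*128 = -18304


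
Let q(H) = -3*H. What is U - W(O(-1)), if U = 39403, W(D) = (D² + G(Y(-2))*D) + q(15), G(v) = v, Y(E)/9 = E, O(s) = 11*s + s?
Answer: 39088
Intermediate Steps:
O(s) = 12*s
Y(E) = 9*E
W(D) = -45 + D² - 18*D (W(D) = (D² + (9*(-2))*D) - 3*15 = (D² - 18*D) - 45 = -45 + D² - 18*D)
U - W(O(-1)) = 39403 - (-45 + (12*(-1))² - 216*(-1)) = 39403 - (-45 + (-12)² - 18*(-12)) = 39403 - (-45 + 144 + 216) = 39403 - 1*315 = 39403 - 315 = 39088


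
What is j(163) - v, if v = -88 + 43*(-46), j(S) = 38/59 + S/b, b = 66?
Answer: 8057129/3894 ≈ 2069.1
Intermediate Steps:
j(S) = 38/59 + S/66
v = -2066 (v = -88 - 1978 = -2066)
j(163) - v = (38/59 + (1/66)*163) - 1*(-2066) = (38/59 + 163/66) + 2066 = 12125/3894 + 2066 = 8057129/3894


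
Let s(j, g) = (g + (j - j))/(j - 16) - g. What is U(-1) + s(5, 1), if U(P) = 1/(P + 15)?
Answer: -157/154 ≈ -1.0195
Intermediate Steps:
s(j, g) = -g + g/(-16 + j) (s(j, g) = (g + 0)/(-16 + j) - g = g/(-16 + j) - g = -g + g/(-16 + j))
U(P) = 1/(15 + P)
U(-1) + s(5, 1) = 1/(15 - 1) + 1*(17 - 1*5)/(-16 + 5) = 1/14 + 1*(17 - 5)/(-11) = 1/14 + 1*(-1/11)*12 = 1/14 - 12/11 = -157/154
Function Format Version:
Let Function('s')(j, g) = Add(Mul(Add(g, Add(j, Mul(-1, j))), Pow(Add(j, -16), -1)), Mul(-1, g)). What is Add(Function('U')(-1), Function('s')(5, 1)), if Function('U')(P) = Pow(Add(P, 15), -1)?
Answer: Rational(-157, 154) ≈ -1.0195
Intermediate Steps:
Function('s')(j, g) = Add(Mul(-1, g), Mul(g, Pow(Add(-16, j), -1))) (Function('s')(j, g) = Add(Mul(Add(g, 0), Pow(Add(-16, j), -1)), Mul(-1, g)) = Add(Mul(g, Pow(Add(-16, j), -1)), Mul(-1, g)) = Add(Mul(-1, g), Mul(g, Pow(Add(-16, j), -1))))
Function('U')(P) = Pow(Add(15, P), -1)
Add(Function('U')(-1), Function('s')(5, 1)) = Add(Pow(Add(15, -1), -1), Mul(1, Pow(Add(-16, 5), -1), Add(17, Mul(-1, 5)))) = Add(Pow(14, -1), Mul(1, Pow(-11, -1), Add(17, -5))) = Add(Rational(1, 14), Mul(1, Rational(-1, 11), 12)) = Add(Rational(1, 14), Rational(-12, 11)) = Rational(-157, 154)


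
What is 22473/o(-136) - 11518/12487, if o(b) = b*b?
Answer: 67583423/230959552 ≈ 0.29262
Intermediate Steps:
o(b) = b²
22473/o(-136) - 11518/12487 = 22473/((-136)²) - 11518/12487 = 22473/18496 - 11518*1/12487 = 22473*(1/18496) - 11518/12487 = 22473/18496 - 11518/12487 = 67583423/230959552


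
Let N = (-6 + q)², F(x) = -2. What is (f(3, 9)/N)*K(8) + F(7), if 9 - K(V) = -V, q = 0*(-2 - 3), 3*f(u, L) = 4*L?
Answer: 11/3 ≈ 3.6667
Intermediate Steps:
f(u, L) = 4*L/3 (f(u, L) = (4*L)/3 = 4*L/3)
q = 0 (q = 0*(-5) = 0)
K(V) = 9 + V (K(V) = 9 - (-1)*V = 9 + V)
N = 36 (N = (-6 + 0)² = (-6)² = 36)
(f(3, 9)/N)*K(8) + F(7) = (((4/3)*9)/36)*(9 + 8) - 2 = (12*(1/36))*17 - 2 = (⅓)*17 - 2 = 17/3 - 2 = 11/3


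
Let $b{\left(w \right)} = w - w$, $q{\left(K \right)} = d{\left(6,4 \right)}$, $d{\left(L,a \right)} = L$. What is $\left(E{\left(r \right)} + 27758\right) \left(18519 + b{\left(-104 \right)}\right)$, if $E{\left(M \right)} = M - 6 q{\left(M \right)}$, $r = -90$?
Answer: $511717008$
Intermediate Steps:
$q{\left(K \right)} = 6$
$b{\left(w \right)} = 0$
$E{\left(M \right)} = -36 + M$ ($E{\left(M \right)} = M - 36 = -36 + M$)
$\left(E{\left(r \right)} + 27758\right) \left(18519 + b{\left(-104 \right)}\right) = \left(\left(-36 - 90\right) + 27758\right) \left(18519 + 0\right) = \left(-126 + 27758\right) 18519 = 27632 \cdot 18519 = 511717008$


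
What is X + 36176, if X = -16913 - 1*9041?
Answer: 10222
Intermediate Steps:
X = -25954 (X = -16913 - 9041 = -25954)
X + 36176 = -25954 + 36176 = 10222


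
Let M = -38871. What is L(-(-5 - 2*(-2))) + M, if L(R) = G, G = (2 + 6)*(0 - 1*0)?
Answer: -38871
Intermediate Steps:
G = 0 (G = 8*(0 + 0) = 8*0 = 0)
L(R) = 0
L(-(-5 - 2*(-2))) + M = 0 - 38871 = -38871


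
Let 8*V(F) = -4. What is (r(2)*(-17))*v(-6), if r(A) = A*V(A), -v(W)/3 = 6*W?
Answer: 1836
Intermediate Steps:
v(W) = -18*W
V(F) = -½ (V(F) = (⅛)*(-4) = -½)
r(A) = -A/2 (r(A) = A*(-½) = -A/2)
(r(2)*(-17))*v(-6) = (-½*2*(-17))*(-18*(-6)) = -1*(-17)*108 = 17*108 = 1836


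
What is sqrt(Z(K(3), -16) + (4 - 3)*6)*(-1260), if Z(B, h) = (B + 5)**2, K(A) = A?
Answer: -1260*sqrt(70) ≈ -10542.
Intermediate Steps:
Z(B, h) = (5 + B)**2
sqrt(Z(K(3), -16) + (4 - 3)*6)*(-1260) = sqrt((5 + 3)**2 + (4 - 3)*6)*(-1260) = sqrt(8**2 + 1*6)*(-1260) = sqrt(64 + 6)*(-1260) = sqrt(70)*(-1260) = -1260*sqrt(70)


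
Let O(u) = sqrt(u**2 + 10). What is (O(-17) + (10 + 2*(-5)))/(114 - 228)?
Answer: -sqrt(299)/114 ≈ -0.15168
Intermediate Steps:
O(u) = sqrt(10 + u**2)
(O(-17) + (10 + 2*(-5)))/(114 - 228) = (sqrt(10 + (-17)**2) + (10 + 2*(-5)))/(114 - 228) = (sqrt(10 + 289) + (10 - 10))/(-114) = (sqrt(299) + 0)*(-1/114) = sqrt(299)*(-1/114) = -sqrt(299)/114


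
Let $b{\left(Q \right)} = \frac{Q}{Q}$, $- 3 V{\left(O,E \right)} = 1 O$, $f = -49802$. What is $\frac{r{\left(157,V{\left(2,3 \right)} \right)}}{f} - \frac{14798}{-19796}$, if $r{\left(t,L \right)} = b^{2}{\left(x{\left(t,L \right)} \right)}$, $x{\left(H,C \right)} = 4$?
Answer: $\frac{1879975}{2515001} \approx 0.7475$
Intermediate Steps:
$V{\left(O,E \right)} = - \frac{O}{3}$ ($V{\left(O,E \right)} = - \frac{1 O}{3} = - \frac{O}{3}$)
$b{\left(Q \right)} = 1$
$r{\left(t,L \right)} = 1$ ($r{\left(t,L \right)} = 1^{2} = 1$)
$\frac{r{\left(157,V{\left(2,3 \right)} \right)}}{f} - \frac{14798}{-19796} = 1 \frac{1}{-49802} - \frac{14798}{-19796} = 1 \left(- \frac{1}{49802}\right) - - \frac{151}{202} = - \frac{1}{49802} + \frac{151}{202} = \frac{1879975}{2515001}$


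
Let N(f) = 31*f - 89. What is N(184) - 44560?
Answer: -38945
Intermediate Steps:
N(f) = -89 + 31*f
N(184) - 44560 = (-89 + 31*184) - 44560 = (-89 + 5704) - 44560 = 5615 - 44560 = -38945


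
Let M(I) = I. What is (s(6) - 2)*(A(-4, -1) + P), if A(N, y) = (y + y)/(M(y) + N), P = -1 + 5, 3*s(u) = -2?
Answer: -176/15 ≈ -11.733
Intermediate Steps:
s(u) = -⅔ (s(u) = (⅓)*(-2) = -⅔)
P = 4
A(N, y) = 2*y/(N + y) (A(N, y) = (y + y)/(y + N) = (2*y)/(N + y) = 2*y/(N + y))
(s(6) - 2)*(A(-4, -1) + P) = (-⅔ - 2)*(2*(-1)/(-4 - 1) + 4) = -8*(2*(-1)/(-5) + 4)/3 = -8*(2*(-1)*(-⅕) + 4)/3 = -8*(⅖ + 4)/3 = -8/3*22/5 = -176/15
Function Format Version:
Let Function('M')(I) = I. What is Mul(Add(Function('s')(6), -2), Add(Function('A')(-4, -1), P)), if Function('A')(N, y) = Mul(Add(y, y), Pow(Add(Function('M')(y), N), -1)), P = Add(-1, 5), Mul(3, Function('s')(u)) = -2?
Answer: Rational(-176, 15) ≈ -11.733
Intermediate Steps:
Function('s')(u) = Rational(-2, 3) (Function('s')(u) = Mul(Rational(1, 3), -2) = Rational(-2, 3))
P = 4
Function('A')(N, y) = Mul(2, y, Pow(Add(N, y), -1)) (Function('A')(N, y) = Mul(Add(y, y), Pow(Add(y, N), -1)) = Mul(Mul(2, y), Pow(Add(N, y), -1)) = Mul(2, y, Pow(Add(N, y), -1)))
Mul(Add(Function('s')(6), -2), Add(Function('A')(-4, -1), P)) = Mul(Add(Rational(-2, 3), -2), Add(Mul(2, -1, Pow(Add(-4, -1), -1)), 4)) = Mul(Rational(-8, 3), Add(Mul(2, -1, Pow(-5, -1)), 4)) = Mul(Rational(-8, 3), Add(Mul(2, -1, Rational(-1, 5)), 4)) = Mul(Rational(-8, 3), Add(Rational(2, 5), 4)) = Mul(Rational(-8, 3), Rational(22, 5)) = Rational(-176, 15)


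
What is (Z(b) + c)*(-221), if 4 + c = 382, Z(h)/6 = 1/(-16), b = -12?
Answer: -667641/8 ≈ -83455.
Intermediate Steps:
Z(h) = -3/8 (Z(h) = 6/(-16) = 6*(-1/16) = -3/8)
c = 378 (c = -4 + 382 = 378)
(Z(b) + c)*(-221) = (-3/8 + 378)*(-221) = (3021/8)*(-221) = -667641/8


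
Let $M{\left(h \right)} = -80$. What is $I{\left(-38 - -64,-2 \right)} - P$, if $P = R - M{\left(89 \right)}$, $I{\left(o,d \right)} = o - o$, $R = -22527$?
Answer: $22447$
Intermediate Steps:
$I{\left(o,d \right)} = 0$
$P = -22447$ ($P = -22527 - -80 = -22527 + 80 = -22447$)
$I{\left(-38 - -64,-2 \right)} - P = 0 - -22447 = 0 + 22447 = 22447$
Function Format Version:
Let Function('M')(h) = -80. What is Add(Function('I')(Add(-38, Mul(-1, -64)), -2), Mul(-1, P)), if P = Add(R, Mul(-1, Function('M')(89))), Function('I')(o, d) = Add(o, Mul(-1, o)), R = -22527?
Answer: 22447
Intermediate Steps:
Function('I')(o, d) = 0
P = -22447 (P = Add(-22527, Mul(-1, -80)) = Add(-22527, 80) = -22447)
Add(Function('I')(Add(-38, Mul(-1, -64)), -2), Mul(-1, P)) = Add(0, Mul(-1, -22447)) = Add(0, 22447) = 22447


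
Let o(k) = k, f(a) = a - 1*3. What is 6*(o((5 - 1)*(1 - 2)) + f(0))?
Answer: -42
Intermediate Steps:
f(a) = -3 + a (f(a) = a - 3 = -3 + a)
6*(o((5 - 1)*(1 - 2)) + f(0)) = 6*((5 - 1)*(1 - 2) + (-3 + 0)) = 6*(4*(-1) - 3) = 6*(-4 - 3) = 6*(-7) = -42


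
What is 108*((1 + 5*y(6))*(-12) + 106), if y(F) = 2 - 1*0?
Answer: -2808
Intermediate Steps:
y(F) = 2 (y(F) = 2 + 0 = 2)
108*((1 + 5*y(6))*(-12) + 106) = 108*((1 + 5*2)*(-12) + 106) = 108*((1 + 10)*(-12) + 106) = 108*(11*(-12) + 106) = 108*(-132 + 106) = 108*(-26) = -2808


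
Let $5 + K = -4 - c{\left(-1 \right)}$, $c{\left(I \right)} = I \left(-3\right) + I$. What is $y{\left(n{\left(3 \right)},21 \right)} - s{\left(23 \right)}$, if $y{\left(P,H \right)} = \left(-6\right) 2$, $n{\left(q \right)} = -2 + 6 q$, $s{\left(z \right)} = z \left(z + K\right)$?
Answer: $-288$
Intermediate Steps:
$c{\left(I \right)} = - 2 I$ ($c{\left(I \right)} = - 3 I + I = - 2 I$)
$K = -11$ ($K = -5 - \left(4 - -2\right) = -5 - 6 = -11$)
$s{\left(z \right)} = z \left(-11 + z\right)$ ($s{\left(z \right)} = z \left(z - 11\right) = z \left(-11 + z\right)$)
$y{\left(P,H \right)} = -12$
$y{\left(n{\left(3 \right)},21 \right)} - s{\left(23 \right)} = -12 - 23 \left(-11 + 23\right) = -12 - 23 \cdot 12 = -12 - 276 = -288$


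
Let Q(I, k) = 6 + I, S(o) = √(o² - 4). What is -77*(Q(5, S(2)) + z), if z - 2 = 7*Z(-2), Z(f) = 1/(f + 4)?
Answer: -2541/2 ≈ -1270.5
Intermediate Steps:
Z(f) = 1/(4 + f)
S(o) = √(-4 + o²)
z = 11/2 (z = 2 + 7/(4 - 2) = 2 + 7/2 = 11/2 ≈ 5.5000)
-77*(Q(5, S(2)) + z) = -77*((6 + 5) + 11/2) = -77*(11 + 11/2) = -77*33/2 = -2541/2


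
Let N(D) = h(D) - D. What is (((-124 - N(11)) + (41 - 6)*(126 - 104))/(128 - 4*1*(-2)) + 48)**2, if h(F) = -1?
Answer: 12909649/4624 ≈ 2791.9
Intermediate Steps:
N(D) = -1 - D
(((-124 - N(11)) + (41 - 6)*(126 - 104))/(128 - 4*1*(-2)) + 48)**2 = (((-124 - (-1 - 1*11)) + (41 - 6)*(126 - 104))/(128 - 4*1*(-2)) + 48)**2 = (((-124 - (-1 - 11)) + 35*22)/(128 - 4*(-2)) + 48)**2 = (((-124 - 1*(-12)) + 770)/(128 + 8) + 48)**2 = (((-124 + 12) + 770)/136 + 48)**2 = ((-112 + 770)*(1/136) + 48)**2 = (658*(1/136) + 48)**2 = (329/68 + 48)**2 = (3593/68)**2 = 12909649/4624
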